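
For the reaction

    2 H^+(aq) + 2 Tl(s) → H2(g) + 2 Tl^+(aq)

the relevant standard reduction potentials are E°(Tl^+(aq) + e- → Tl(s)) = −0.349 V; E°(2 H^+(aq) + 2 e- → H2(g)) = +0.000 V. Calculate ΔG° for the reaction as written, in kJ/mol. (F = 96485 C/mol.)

−67.3 kJ/mol

In the reaction as written H^+(aq) is reduced, so the 2H⁺/H₂ couple is the cathode and Tl⁺/Tl is the anode.
E°cell = +0.000 − (−0.349) = +0.349 V; balancing electrons gives n = 2.
ΔG° = −nFE°cell = −(2)(96485)(+0.349) J/mol = −67.3 kJ/mol.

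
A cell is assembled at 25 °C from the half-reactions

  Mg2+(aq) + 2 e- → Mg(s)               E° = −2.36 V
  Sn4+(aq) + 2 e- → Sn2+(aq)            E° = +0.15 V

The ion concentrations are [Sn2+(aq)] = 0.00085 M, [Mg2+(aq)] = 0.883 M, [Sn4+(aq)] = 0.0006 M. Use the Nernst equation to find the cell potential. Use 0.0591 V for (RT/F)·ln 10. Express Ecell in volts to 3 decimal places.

+2.507 V

The Sn⁴⁺/Sn²⁺ couple has the more positive E°, so it is the cathode; Mg²⁺/Mg is the anode.
E°cell = E°cat − E°an = +0.15 − (−2.36) = +2.51 V; n = 2.
For the overall reaction Sn4+(aq) + Mg(s) → Sn2+(aq) + Mg2+(aq), Q = ([Sn2+(aq)]·[Mg2+(aq)]) / [Sn4+(aq)] = 1.25, giving log Q = 0.097.
E = E° − (0.0591/n)·log Q = +2.51 − (0.0591/2)(0.097) = +2.507 V.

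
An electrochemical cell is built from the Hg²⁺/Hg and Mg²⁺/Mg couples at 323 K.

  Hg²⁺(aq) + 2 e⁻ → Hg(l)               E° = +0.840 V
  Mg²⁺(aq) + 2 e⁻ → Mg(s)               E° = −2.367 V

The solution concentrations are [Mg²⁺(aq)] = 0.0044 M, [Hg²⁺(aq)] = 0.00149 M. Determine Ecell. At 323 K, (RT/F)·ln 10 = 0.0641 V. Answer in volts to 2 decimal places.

Hg²⁺/Hg is reduced (cathode, E° = +0.840 V) and Mg²⁺/Mg is oxidized (anode).
E°cell = E°cat − E°an = +0.840 − (−2.367) = +3.207 V; n = 2.
For the overall reaction Hg²⁺(aq) + Mg(s) → Hg(l) + Mg²⁺(aq), Q = [Mg²⁺(aq)] / [Hg²⁺(aq)] = 2.95, giving log Q = 0.470.
E = E° − (0.0641/n)·log Q = +3.207 − (0.0641/2)(0.470) = +3.19 V.

+3.19 V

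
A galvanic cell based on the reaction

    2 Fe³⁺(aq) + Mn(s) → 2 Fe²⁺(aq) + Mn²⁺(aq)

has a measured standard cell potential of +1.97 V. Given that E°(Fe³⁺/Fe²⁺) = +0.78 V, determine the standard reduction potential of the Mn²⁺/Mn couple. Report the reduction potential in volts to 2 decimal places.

In the reaction as written the Fe³⁺/Fe²⁺ couple is reduced (cathode) and Mn²⁺/Mn is oxidized (anode), so E°cell = E°(Fe³⁺/Fe²⁺) − E°(Mn²⁺/Mn).
E°(Mn²⁺/Mn) = E°(cathode) − E°cell = +0.78 − (+1.97) = −1.19 V.

−1.19 V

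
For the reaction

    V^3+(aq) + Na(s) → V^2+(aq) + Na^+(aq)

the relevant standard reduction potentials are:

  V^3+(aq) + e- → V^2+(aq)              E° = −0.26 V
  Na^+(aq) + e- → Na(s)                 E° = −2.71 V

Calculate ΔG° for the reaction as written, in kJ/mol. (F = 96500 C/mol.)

−236 kJ/mol

In the reaction as written V^3+(aq) is reduced, so the V³⁺/V²⁺ couple is the cathode and Na⁺/Na is the anode.
E°cell = −0.26 − (−2.71) = +2.45 V; balancing electrons gives n = 1.
ΔG° = −nFE°cell = −(1)(96500)(+2.45) J/mol = −236 kJ/mol.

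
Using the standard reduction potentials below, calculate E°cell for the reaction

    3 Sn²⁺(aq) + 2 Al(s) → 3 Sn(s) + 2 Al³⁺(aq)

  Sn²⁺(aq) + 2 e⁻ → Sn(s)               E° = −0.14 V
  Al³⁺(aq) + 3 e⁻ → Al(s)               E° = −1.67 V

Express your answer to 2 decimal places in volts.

In the reaction as written, Sn²⁺(aq) is reduced (cathode) and Al³⁺(aq) is produced by oxidation at the anode.
E°cell = E°(cathode) − E°(anode) = −0.14 − (−1.67) = +1.53 V.

+1.53 V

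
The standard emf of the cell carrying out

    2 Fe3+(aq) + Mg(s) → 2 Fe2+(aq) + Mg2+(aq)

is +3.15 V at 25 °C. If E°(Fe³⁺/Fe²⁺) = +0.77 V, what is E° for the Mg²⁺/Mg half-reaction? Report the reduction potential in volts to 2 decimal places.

−2.38 V

In the reaction as written the Fe³⁺/Fe²⁺ couple is reduced (cathode) and Mg²⁺/Mg is oxidized (anode), so E°cell = E°(Fe³⁺/Fe²⁺) − E°(Mg²⁺/Mg).
E°(Mg²⁺/Mg) = E°(cathode) − E°cell = +0.77 − (+3.15) = −2.38 V.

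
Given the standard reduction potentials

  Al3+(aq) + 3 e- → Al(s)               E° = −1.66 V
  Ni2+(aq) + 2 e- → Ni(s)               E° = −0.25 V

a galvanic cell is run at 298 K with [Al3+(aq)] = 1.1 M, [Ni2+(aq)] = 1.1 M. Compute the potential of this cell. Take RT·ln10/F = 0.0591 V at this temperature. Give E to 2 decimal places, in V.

Since E°(Ni²⁺/Ni) > E°(Al³⁺/Al), Ni²⁺/Ni serves as the cathode.
E°cell = E°cat − E°an = −0.25 − (−1.66) = +1.41 V; n = 6.
For the overall reaction 3 Ni2+(aq) + 2 Al(s) → 3 Ni(s) + 2 Al3+(aq), Q = [Al3+(aq)]^2 / [Ni2+(aq)]^3 = 0.909, giving log Q = −0.041.
By the Nernst equation, E = +1.41 − (0.0591/6)·(−0.041) = +1.41 V.

+1.41 V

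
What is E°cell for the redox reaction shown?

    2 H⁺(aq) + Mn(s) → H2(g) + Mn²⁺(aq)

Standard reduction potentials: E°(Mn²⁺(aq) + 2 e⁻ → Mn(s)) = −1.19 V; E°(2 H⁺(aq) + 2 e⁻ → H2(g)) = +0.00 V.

+1.19 V

H⁺(aq) gains electrons, so the 2H⁺/H₂ couple is the cathode; the Mn²⁺/Mn couple is the anode.
E°cell = E°(cathode) − E°(anode) = +0.00 − (−1.19) = +1.19 V.
The positive value indicates the reaction is spontaneous as written.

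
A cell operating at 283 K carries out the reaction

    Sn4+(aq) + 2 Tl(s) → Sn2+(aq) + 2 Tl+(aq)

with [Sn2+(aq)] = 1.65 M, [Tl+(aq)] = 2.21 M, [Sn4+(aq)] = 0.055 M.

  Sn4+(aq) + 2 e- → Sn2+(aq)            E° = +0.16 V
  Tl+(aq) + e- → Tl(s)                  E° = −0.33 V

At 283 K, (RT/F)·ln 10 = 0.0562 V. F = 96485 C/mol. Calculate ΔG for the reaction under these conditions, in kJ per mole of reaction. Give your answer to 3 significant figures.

E°cell = +0.16 − (−0.33) = +0.49 V; the balanced reaction transfers n = 2 electrons.
Here Q = ([Sn2+(aq)]·[Tl+(aq)]^2) / [Sn4+(aq)] = 147 (log Q = 2.166), giving E = +0.49 − (0.0562/2)·(2.166) = +0.4291 V.
ΔG = −nFE = −(2)(96485)(+0.4291) J/mol = −82.8 kJ/mol.

−82.8 kJ/mol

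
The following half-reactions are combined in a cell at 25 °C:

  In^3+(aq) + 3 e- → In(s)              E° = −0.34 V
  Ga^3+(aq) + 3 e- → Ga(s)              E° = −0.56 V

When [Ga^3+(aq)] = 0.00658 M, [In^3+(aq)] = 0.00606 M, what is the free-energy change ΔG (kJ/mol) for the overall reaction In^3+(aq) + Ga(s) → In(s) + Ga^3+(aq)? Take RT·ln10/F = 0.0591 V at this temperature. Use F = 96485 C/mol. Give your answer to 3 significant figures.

E°cell = −0.34 − (−0.56) = +0.22 V; the balanced reaction transfers n = 3 electrons.
Here Q = [Ga^3+(aq)] / [In^3+(aq)] = 1.09 (log Q = 0.036), giving E = +0.22 − (0.0591/3)·(0.036) = +0.2193 V.
Finally ΔG = −nFE = −(3)(96485 C/mol)(+0.2193 V) = −63.5 kJ/mol.

−63.5 kJ/mol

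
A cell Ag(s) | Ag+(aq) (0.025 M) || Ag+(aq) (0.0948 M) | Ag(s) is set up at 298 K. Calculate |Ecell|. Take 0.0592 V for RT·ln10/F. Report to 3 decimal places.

0.034 V

For a concentration cell E°cell = 0, since both electrodes use the same couple.
The compartment with the higher Ag+(aq) concentration (0.0948 M) acts as the cathode; ions are reduced there and produced at the dilute (0.025 M) anode.
With n = 1, Ecell = −(0.0592/1)·log([dilute]/[conc]) = −(0.0592/1)·log(0.025/0.0948) = +0.034 V.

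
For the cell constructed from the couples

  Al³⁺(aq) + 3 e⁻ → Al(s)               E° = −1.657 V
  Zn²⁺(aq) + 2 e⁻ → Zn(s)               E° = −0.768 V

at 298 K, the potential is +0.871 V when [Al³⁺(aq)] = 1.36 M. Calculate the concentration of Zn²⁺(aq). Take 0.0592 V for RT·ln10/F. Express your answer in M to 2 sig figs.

0.30 M

The Zn²⁺/Zn couple has the larger reduction potential, so it is the cathode: E°cell = −0.768 − (−1.657) = +0.889 V and n = 6.
From the Nernst equation, log Q = n(E° − E)/0.0592 = 6·(+0.889 − (+0.871))/0.0592 = 1.824.
The balanced reaction is 3 Zn²⁺(aq) + 2 Al(s) → 3 Zn(s) + 2 Al³⁺(aq), so Q = [Al³⁺(aq)]^2 / [Zn²⁺(aq)]^3.
Isolating [Zn²⁺(aq)] in Q = 10^{1.824} yields log [Zn²⁺(aq)] = −0.519, i.e. 0.30 M.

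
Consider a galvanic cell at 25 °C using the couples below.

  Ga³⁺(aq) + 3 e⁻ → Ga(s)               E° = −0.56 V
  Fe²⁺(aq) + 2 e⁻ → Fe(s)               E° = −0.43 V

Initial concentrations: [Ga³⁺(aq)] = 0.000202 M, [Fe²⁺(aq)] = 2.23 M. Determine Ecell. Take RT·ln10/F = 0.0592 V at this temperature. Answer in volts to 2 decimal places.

+0.21 V

The Fe²⁺/Fe couple has the more positive E°, so it is the cathode; Ga³⁺/Ga is the anode.
E°cell = E°cat − E°an = −0.43 − (−0.56) = +0.13 V; n = 6.
For the overall reaction 3 Fe²⁺(aq) + 2 Ga(s) → 3 Fe(s) + 2 Ga³⁺(aq), Q = [Ga³⁺(aq)]^2 / [Fe²⁺(aq)]^3 = 3.68×10^−9, giving log Q = −8.434.
E = E° − (0.0592/n)·log Q = +0.13 − (0.0592/6)(−8.434) = +0.21 V.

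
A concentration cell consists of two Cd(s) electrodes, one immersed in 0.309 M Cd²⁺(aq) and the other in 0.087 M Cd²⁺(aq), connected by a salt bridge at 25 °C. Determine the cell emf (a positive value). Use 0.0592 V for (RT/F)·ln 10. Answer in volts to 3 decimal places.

0.016 V

For a concentration cell E°cell = 0, since both electrodes use the same couple.
The compartment with the higher Cd²⁺(aq) concentration (0.309 M) acts as the cathode; ions are reduced there and produced at the dilute (0.087 M) anode.
With n = 2, Ecell = −(0.0592/2)·log([dilute]/[conc]) = −(0.0592/2)·log(0.087/0.309) = +0.016 V.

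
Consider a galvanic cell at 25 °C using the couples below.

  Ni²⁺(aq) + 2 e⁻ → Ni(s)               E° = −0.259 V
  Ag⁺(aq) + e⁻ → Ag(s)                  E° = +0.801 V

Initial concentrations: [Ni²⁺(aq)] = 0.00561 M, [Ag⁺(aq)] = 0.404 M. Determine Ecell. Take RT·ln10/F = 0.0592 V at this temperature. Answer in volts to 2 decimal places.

The Ag⁺/Ag couple has the more positive E°, so it is the cathode; Ni²⁺/Ni is the anode.
E°cell = E°cat − E°an = +0.801 − (−0.259) = +1.060 V; n = 2.
Balancing gives 2 Ag⁺(aq) + Ni(s) → 2 Ag(s) + Ni²⁺(aq); hence Q = [Ni²⁺(aq)] / [Ag⁺(aq)]^2 = 0.0344 (log Q = −1.464).
By the Nernst equation, E = +1.060 − (0.0592/2)·(−1.464) = +1.10 V.

+1.10 V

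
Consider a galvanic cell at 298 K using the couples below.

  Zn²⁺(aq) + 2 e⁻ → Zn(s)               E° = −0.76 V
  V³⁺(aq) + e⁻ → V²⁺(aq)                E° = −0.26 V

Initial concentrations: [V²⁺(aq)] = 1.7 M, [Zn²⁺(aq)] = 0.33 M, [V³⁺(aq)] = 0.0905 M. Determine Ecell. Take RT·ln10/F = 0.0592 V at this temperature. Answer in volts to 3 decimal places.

+0.439 V

Since E°(V³⁺/V²⁺) > E°(Zn²⁺/Zn), V³⁺/V²⁺ serves as the cathode.
E°cell = E°cat − E°an = −0.26 − (−0.76) = +0.50 V; n = 2.
For the overall reaction 2 V³⁺(aq) + Zn(s) → 2 V²⁺(aq) + Zn²⁺(aq), Q = ([V²⁺(aq)]^2·[Zn²⁺(aq)]) / [V³⁺(aq)]^2 = 116, giving log Q = 2.066.
Applying E = E° − (RT ln10/nF)·log Q gives +0.50 − (0.0592/2)(2.066) = +0.439 V.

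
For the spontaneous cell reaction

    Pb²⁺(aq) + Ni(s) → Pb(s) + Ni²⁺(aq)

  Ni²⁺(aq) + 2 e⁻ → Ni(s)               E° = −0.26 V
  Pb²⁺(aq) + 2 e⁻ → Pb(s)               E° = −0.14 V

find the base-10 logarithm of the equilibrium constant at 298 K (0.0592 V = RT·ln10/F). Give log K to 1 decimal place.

log K = 4.1

The Pb²⁺/Pb couple is reduced (cathode); E°cell = −0.14 − (−0.26) = +0.12 V with n = 2.
At equilibrium E = 0, so log K = nE°cell / 0.0592 = (2)(+0.12) / 0.0592 = 4.1.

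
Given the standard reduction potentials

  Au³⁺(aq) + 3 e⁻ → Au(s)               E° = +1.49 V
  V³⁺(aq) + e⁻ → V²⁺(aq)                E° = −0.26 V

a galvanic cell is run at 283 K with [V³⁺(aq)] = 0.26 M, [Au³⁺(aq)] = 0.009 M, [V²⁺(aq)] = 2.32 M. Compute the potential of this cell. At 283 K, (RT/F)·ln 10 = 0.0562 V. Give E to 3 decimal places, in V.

The Au³⁺/Au couple has the more positive E°, so it is the cathode; V³⁺/V²⁺ is the anode.
The standard potential is +1.49 − (−0.26) = +1.75 V and the balanced reaction transfers n = 3 electrons.
For the overall reaction Au³⁺(aq) + 3 V²⁺(aq) → Au(s) + 3 V³⁺(aq), Q = [V³⁺(aq)]^3 / ([Au³⁺(aq)]·[V²⁺(aq)]^3) = 0.156, giving log Q = −0.806.
Applying E = E° − (RT ln10/nF)·log Q gives +1.75 − (0.0562/3)(−0.806) = +1.765 V.

+1.765 V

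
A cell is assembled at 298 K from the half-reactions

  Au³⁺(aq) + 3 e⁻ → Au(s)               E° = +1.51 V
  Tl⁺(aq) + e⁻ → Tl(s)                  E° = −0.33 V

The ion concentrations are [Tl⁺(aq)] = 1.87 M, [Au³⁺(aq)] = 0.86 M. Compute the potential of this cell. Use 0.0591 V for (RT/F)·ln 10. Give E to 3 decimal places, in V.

+1.823 V

Since E°(Au³⁺/Au) > E°(Tl⁺/Tl), Au³⁺/Au serves as the cathode.
E°cell = E°cat − E°an = +1.51 − (−0.33) = +1.84 V; n = 3.
For the overall reaction Au³⁺(aq) + 3 Tl(s) → Au(s) + 3 Tl⁺(aq), Q = [Tl⁺(aq)]^3 / [Au³⁺(aq)] = 7.6, giving log Q = 0.881.
Applying E = E° − (RT ln10/nF)·log Q gives +1.84 − (0.0591/3)(0.881) = +1.823 V.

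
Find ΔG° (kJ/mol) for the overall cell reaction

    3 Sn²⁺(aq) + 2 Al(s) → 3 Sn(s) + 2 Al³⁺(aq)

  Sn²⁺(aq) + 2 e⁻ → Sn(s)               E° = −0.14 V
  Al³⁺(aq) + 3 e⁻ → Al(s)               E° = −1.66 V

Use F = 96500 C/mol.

−880 kJ/mol

In the reaction as written Sn²⁺(aq) is reduced, so the Sn²⁺/Sn couple is the cathode and Al³⁺/Al is the anode.
E°cell = −0.14 − (−1.66) = +1.52 V; balancing electrons gives n = 6.
ΔG° = −nFE°cell = −(6)(96500)(+1.52) J/mol = −880 kJ/mol.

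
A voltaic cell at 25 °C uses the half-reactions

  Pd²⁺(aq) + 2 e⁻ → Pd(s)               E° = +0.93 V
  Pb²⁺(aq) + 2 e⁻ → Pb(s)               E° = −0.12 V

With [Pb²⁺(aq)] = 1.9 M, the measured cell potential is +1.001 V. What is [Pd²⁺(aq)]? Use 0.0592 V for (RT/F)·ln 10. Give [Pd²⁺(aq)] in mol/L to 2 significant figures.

0.042 M

The Pd²⁺/Pd couple has the larger reduction potential, so it is the cathode: E°cell = +0.93 − (−0.12) = +1.05 V and n = 2.
From the Nernst equation, log Q = n(E° − E)/0.0592 = 2·(+1.05 − (+1.001))/0.0592 = 1.655.
For Pd²⁺(aq) + Pb(s) → Pd(s) + Pb²⁺(aq), the reaction quotient is Q = [Pb²⁺(aq)] / [Pd²⁺(aq)].
Substituting the known concentrations and solving, log [Pd²⁺(aq)] = −1.376 and [Pd²⁺(aq)] = 0.042 M.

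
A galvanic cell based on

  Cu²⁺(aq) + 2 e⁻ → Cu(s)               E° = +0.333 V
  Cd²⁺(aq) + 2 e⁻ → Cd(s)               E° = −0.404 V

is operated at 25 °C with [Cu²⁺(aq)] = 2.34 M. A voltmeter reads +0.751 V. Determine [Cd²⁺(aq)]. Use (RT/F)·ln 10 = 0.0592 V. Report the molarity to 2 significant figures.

Cu²⁺/Cu is the cathode (higher E°); E°cell = +0.333 − (−0.404) = +0.737 V with n = 2.
Since E = E° − (0.0592/n)·log Q, log Q = n(E° − E)/0.0592 = −0.473.
For Cu²⁺(aq) + Cd(s) → Cu(s) + Cd²⁺(aq), the reaction quotient is Q = [Cd²⁺(aq)] / [Cu²⁺(aq)].
Substituting the known concentrations and solving, log [Cd²⁺(aq)] = −0.104 and [Cd²⁺(aq)] = 0.79 M.

0.79 M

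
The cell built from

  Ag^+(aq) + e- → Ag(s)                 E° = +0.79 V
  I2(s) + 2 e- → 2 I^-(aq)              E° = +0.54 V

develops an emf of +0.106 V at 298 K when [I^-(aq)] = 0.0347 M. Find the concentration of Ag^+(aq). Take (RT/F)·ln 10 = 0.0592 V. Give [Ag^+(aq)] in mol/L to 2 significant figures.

With Ag⁺/Ag at the cathode and I₂/I⁻ at the anode, E°cell = +0.79 − (+0.54) = +0.25 V (n = 2).
Rearranging E = E° − (0.0592/n)·log Q gives log Q = 2(+0.25 − (+0.106))/0.0592 = 4.865.
The balanced reaction is 2 Ag^+(aq) + 2 I^-(aq) → 2 Ag(s) + I2(s), so Q = 1 / ([Ag^+(aq)]^2·[I^-(aq)]^2).
Solving for the unknown gives log [Ag^+(aq)] = −0.973, so [Ag^+(aq)] ≈ 0.11 M.

0.11 M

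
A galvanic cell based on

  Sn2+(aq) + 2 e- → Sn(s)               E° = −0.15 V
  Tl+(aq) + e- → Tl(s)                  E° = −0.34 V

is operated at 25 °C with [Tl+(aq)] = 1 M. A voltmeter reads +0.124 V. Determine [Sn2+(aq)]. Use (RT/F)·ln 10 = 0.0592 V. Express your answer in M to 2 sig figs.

0.0059 M

The Sn²⁺/Sn couple has the larger reduction potential, so it is the cathode: E°cell = −0.15 − (−0.34) = +0.19 V and n = 2.
Since E = E° − (0.0592/n)·log Q, log Q = n(E° − E)/0.0592 = 2.230.
The balanced reaction is Sn2+(aq) + 2 Tl(s) → Sn(s) + 2 Tl+(aq), so Q = [Tl+(aq)]^2 / [Sn2+(aq)].
Substituting the known concentrations and solving, log [Sn2+(aq)] = −2.230 and [Sn2+(aq)] = 0.0059 M.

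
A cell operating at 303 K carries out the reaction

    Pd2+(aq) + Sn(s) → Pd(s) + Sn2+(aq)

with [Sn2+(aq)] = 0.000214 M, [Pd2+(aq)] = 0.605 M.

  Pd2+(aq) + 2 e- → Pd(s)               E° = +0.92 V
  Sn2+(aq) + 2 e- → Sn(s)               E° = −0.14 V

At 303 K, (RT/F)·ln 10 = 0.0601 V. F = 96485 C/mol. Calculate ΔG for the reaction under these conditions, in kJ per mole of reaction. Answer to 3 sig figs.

The standard cell potential is +0.92 − (−0.14) = +1.06 V, with n = 2 electrons in the balanced equation.
Here Q = [Sn2+(aq)] / [Pd2+(aq)] = 0.000354 (log Q = −3.451), giving E = +1.06 − (0.0601/2)·(−3.451) = +1.1637 V.
ΔG = −nFE = −(2)(96485)(+1.1637) J/mol = −225 kJ/mol.

−225 kJ/mol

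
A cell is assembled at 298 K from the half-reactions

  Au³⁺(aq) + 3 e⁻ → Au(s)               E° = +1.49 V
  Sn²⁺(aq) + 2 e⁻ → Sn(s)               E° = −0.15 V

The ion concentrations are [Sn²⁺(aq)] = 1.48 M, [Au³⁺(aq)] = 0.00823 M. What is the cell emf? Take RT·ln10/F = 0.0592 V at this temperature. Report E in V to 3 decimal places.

+1.594 V

The Au³⁺/Au couple has the more positive E°, so it is the cathode; Sn²⁺/Sn is the anode.
The standard potential is +1.49 − (−0.15) = +1.64 V and the balanced reaction transfers n = 6 electrons.
The balanced reaction is 2 Au³⁺(aq) + 3 Sn(s) → 2 Au(s) + 3 Sn²⁺(aq), so Q = [Sn²⁺(aq)]^3 / [Au³⁺(aq)]^2 = 4.79×10^4 and log Q = 4.680.
By the Nernst equation, E = +1.64 − (0.0592/6)·(4.680) = +1.594 V.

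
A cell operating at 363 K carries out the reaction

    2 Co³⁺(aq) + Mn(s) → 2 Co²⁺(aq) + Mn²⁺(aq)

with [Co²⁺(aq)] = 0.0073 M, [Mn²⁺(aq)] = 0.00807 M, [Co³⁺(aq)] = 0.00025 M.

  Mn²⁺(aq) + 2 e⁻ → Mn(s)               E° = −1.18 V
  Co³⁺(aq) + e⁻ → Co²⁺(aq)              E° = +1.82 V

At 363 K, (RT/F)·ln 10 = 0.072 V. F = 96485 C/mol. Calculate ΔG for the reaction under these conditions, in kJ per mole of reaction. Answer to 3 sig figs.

The standard cell potential is +1.82 − (−1.18) = +3.00 V, with n = 2 electrons in the balanced equation.
Q = ([Co²⁺(aq)]^2·[Mn²⁺(aq)]) / [Co³⁺(aq)]^2 = 6.88, so log Q = 0.838 and E = +3.00 − (0.072/2)(0.838) = +2.9698 V.
ΔG = −nFE = −(2)(96485)(+2.9698) J/mol = −573 kJ/mol.

−573 kJ/mol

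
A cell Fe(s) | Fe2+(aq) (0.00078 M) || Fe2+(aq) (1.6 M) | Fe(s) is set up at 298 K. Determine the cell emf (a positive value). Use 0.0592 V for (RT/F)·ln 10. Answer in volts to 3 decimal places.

0.098 V

For a concentration cell E°cell = 0, since both electrodes use the same couple.
The compartment with the higher Fe2+(aq) concentration (1.6 M) acts as the cathode; ions are reduced there and produced at the dilute (0.00078 M) anode.
With n = 2, Ecell = −(0.0592/2)·log([dilute]/[conc]) = −(0.0592/2)·log(0.00078/1.6) = +0.098 V.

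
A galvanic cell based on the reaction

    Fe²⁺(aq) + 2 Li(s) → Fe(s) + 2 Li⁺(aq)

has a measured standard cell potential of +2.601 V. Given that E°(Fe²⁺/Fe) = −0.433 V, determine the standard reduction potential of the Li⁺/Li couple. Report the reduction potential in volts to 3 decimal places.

−3.034 V

In the reaction as written the Fe²⁺/Fe couple is reduced (cathode) and Li⁺/Li is oxidized (anode), so E°cell = E°(Fe²⁺/Fe) − E°(Li⁺/Li).
E°(Li⁺/Li) = E°(cathode) − E°cell = −0.433 − (+2.601) = −3.034 V.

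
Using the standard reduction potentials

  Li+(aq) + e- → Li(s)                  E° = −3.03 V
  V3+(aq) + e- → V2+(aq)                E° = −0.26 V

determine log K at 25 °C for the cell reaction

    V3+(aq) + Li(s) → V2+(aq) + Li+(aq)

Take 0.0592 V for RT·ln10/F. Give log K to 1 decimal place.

log K = 46.8

The V³⁺/V²⁺ couple is reduced (cathode); E°cell = −0.26 − (−3.03) = +2.77 V with n = 1.
At equilibrium E = 0, so log K = nE°cell / 0.0592 = (1)(+2.77) / 0.0592 = 46.8.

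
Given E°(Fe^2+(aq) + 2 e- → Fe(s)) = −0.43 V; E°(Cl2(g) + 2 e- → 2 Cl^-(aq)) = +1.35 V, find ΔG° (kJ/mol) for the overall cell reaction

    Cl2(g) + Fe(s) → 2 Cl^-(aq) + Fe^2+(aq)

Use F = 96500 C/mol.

−344 kJ/mol

In the reaction as written Cl2(g) is reduced, so the Cl₂/Cl⁻ couple is the cathode and Fe²⁺/Fe is the anode.
E°cell = +1.35 − (−0.43) = +1.78 V; balancing electrons gives n = 2.
ΔG° = −nFE°cell = −(2)(96500)(+1.78) J/mol = −344 kJ/mol.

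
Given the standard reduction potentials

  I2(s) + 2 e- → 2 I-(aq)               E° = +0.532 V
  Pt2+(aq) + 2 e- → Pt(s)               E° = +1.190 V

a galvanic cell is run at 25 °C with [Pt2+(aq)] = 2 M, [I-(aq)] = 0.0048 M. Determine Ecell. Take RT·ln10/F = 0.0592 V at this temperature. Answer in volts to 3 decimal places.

+0.530 V

The Pt²⁺/Pt couple has the more positive E°, so it is the cathode; I₂/I⁻ is the anode.
E°cell = +1.190 − (+0.532) = +0.658 V, with n = 2 electrons transferred.
Balancing gives Pt2+(aq) + 2 I-(aq) → Pt(s) + I2(s); hence Q = 1 / ([Pt2+(aq)]·[I-(aq)]^2) = 2.17×10^4 (log Q = 4.336).
By the Nernst equation, E = +0.658 − (0.0592/2)·(4.336) = +0.530 V.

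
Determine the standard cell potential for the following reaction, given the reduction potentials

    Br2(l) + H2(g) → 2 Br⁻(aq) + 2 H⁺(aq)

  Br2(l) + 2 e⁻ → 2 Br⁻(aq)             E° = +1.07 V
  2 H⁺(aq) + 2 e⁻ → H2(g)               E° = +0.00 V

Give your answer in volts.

+1.07 V

Br2(l) gains electrons, so the Br₂/Br⁻ couple is the cathode; the 2H⁺/H₂ couple is the anode.
E°cell = E°(cathode) − E°(anode) = +1.07 − (+0.00) = +1.07 V.
The positive value indicates the reaction is spontaneous as written.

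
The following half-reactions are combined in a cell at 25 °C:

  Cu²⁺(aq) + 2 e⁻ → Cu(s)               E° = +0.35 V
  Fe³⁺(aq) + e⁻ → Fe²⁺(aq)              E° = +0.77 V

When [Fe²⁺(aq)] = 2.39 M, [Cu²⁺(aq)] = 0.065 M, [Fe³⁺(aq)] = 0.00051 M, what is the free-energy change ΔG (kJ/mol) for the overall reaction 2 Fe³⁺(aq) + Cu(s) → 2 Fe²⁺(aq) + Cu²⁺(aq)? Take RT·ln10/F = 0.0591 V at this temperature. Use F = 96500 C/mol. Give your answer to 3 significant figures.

With Fe³⁺/Fe²⁺ reduced at the cathode, E°cell = +0.77 − (+0.35) = +0.42 V and n = 2.
The reaction quotient is ([Fe²⁺(aq)]^2·[Cu²⁺(aq)]) / [Fe³⁺(aq)]^2 = 1.43×10^6; by Nernst, E = +0.42 − (0.0591/2)(6.155) = +0.2381 V.
ΔG = −nFE = −(2)(96500)(+0.2381) J/mol = −46.0 kJ/mol.

−46.0 kJ/mol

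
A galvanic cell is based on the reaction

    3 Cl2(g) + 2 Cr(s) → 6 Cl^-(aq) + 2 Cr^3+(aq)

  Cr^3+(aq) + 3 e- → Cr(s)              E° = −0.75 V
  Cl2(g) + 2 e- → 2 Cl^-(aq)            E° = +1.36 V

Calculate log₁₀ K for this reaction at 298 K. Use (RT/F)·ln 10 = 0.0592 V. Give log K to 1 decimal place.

log K = 213.9

The Cl₂/Cl⁻ couple is reduced (cathode); E°cell = +1.36 − (−0.75) = +2.11 V with n = 6.
At equilibrium E = 0, so log K = nE°cell / 0.0592 = (6)(+2.11) / 0.0592 = 213.9.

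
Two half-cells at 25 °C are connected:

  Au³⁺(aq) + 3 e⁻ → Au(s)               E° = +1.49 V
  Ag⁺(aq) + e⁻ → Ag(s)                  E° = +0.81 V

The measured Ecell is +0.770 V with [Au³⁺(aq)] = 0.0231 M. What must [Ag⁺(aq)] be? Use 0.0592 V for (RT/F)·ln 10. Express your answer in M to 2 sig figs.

The Au³⁺/Au couple has the larger reduction potential, so it is the cathode: E°cell = +1.49 − (+0.81) = +0.68 V and n = 3.
From the Nernst equation, log Q = n(E° − E)/0.0592 = 3·(+0.68 − (+0.770))/0.0592 = −4.561.
The balanced reaction is Au³⁺(aq) + 3 Ag(s) → Au(s) + 3 Ag⁺(aq), so Q = [Ag⁺(aq)]^3 / [Au³⁺(aq)].
Solving for the unknown gives log [Ag⁺(aq)] = −2.066, so [Ag⁺(aq)] ≈ 0.0086 M.

0.0086 M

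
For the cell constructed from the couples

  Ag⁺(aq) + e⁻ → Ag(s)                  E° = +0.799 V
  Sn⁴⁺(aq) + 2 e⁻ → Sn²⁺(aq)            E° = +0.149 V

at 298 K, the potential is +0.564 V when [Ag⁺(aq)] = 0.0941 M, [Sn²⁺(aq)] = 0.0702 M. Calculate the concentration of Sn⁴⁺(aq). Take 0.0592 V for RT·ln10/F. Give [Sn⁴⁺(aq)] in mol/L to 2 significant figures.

The Ag⁺/Ag couple has the larger reduction potential, so it is the cathode: E°cell = +0.799 − (+0.149) = +0.650 V and n = 2.
Since E = E° − (0.0592/n)·log Q, log Q = n(E° − E)/0.0592 = 2.905.
Balancing electrons gives 2 Ag⁺(aq) + Sn²⁺(aq) → 2 Ag(s) + Sn⁴⁺(aq); thus Q = [Sn⁴⁺(aq)] / ([Ag⁺(aq)]^2·[Sn²⁺(aq)]).
Substituting the known concentrations and solving, log [Sn⁴⁺(aq)] = −0.301 and [Sn⁴⁺(aq)] = 0.50 M.

0.50 M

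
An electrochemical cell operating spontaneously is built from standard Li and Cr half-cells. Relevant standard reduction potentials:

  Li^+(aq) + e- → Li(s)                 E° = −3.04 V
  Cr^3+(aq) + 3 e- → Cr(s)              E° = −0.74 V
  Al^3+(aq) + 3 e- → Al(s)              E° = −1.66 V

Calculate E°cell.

+2.30 V

The Cr³⁺/Cr couple has the higher E°, so Cr ion is reduced (cathode) and Li is oxidized (anode).
E°cell = E°(cathode) − E°(anode) = −0.74 − (−3.04) = +2.30 V.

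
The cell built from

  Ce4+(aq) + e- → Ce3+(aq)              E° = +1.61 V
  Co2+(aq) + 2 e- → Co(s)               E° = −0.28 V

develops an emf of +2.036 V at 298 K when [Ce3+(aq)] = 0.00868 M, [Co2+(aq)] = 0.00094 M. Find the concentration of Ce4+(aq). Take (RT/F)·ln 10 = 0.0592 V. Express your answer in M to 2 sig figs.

0.078 M

With Ce⁴⁺/Ce³⁺ at the cathode and Co²⁺/Co at the anode, E°cell = +1.61 − (−0.28) = +1.89 V (n = 2).
Since E = E° − (0.0592/n)·log Q, log Q = n(E° − E)/0.0592 = −4.932.
The balanced reaction is 2 Ce4+(aq) + Co(s) → 2 Ce3+(aq) + Co2+(aq), so Q = ([Ce3+(aq)]^2·[Co2+(aq)]) / [Ce4+(aq)]^2.
Substituting the known concentrations and solving, log [Ce4+(aq)] = −1.109 and [Ce4+(aq)] = 0.078 M.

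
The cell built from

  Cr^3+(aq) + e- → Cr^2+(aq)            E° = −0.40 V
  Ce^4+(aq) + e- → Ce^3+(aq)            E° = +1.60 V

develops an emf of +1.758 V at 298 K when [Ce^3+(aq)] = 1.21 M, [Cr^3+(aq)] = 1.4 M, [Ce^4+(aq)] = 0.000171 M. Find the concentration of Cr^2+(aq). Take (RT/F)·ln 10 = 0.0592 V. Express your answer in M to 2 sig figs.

0.81 M

The Ce⁴⁺/Ce³⁺ couple has the larger reduction potential, so it is the cathode: E°cell = +1.60 − (−0.40) = +2.00 V and n = 1.
Rearranging E = E° − (0.0592/n)·log Q gives log Q = 1(+2.00 − (+1.758))/0.0592 = 4.088.
For Ce^4+(aq) + Cr^2+(aq) → Ce^3+(aq) + Cr^3+(aq), the reaction quotient is Q = ([Ce^3+(aq)]·[Cr^3+(aq)]) / ([Ce^4+(aq)]·[Cr^2+(aq)]).
Substituting the known concentrations and solving, log [Cr^2+(aq)] = −0.092 and [Cr^2+(aq)] = 0.81 M.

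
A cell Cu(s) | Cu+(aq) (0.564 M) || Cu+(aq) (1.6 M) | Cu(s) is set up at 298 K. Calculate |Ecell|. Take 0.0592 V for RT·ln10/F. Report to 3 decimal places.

For a concentration cell E°cell = 0, since both electrodes use the same couple.
The compartment with the higher Cu+(aq) concentration (1.6 M) acts as the cathode; ions are reduced there and produced at the dilute (0.564 M) anode.
With n = 1, Ecell = −(0.0592/1)·log([dilute]/[conc]) = −(0.0592/1)·log(0.564/1.6) = +0.027 V.

0.027 V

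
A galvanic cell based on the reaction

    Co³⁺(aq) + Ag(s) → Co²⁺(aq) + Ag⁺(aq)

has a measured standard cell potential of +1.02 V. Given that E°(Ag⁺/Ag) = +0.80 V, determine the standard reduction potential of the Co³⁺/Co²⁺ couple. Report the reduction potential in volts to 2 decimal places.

+1.82 V

In the reaction as written the Co³⁺/Co²⁺ couple is reduced (cathode) and Ag⁺/Ag is oxidized (anode), so E°cell = E°(Co³⁺/Co²⁺) − E°(Ag⁺/Ag).
E°(Co³⁺/Co²⁺) = E°cell + E°(anode) = +1.02 + (+0.80) = +1.82 V.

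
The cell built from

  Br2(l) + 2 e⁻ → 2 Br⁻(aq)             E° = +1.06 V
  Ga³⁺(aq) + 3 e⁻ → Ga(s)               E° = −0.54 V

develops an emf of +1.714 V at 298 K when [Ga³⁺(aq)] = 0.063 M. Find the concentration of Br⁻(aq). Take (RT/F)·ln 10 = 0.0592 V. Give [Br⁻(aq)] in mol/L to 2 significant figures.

With Br₂/Br⁻ at the cathode and Ga³⁺/Ga at the anode, E°cell = +1.06 − (−0.54) = +1.60 V (n = 6).
From the Nernst equation, log Q = n(E° − E)/0.0592 = 6·(+1.60 − (+1.714))/0.0592 = −11.554.
Balancing electrons gives 3 Br2(l) + 2 Ga(s) → 6 Br⁻(aq) + 2 Ga³⁺(aq); thus Q = [Br⁻(aq)]^6·[Ga³⁺(aq)]^2.
Substituting the known concentrations and solving, log [Br⁻(aq)] = −1.525 and [Br⁻(aq)] = 0.030 M.

0.030 M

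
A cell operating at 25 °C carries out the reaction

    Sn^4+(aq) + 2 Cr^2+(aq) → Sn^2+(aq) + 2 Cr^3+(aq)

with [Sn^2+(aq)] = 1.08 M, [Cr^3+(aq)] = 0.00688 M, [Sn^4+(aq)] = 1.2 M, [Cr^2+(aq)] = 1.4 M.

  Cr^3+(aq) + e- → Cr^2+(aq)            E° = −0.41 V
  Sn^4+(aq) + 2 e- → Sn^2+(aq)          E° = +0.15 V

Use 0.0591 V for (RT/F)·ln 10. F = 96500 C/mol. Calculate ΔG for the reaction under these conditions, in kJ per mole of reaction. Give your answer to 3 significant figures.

−135 kJ/mol

E°cell = +0.15 − (−0.41) = +0.56 V; the balanced reaction transfers n = 2 electrons.
The reaction quotient is ([Sn^2+(aq)]·[Cr^3+(aq)]^2) / ([Sn^4+(aq)]·[Cr^2+(aq)]^2) = 2.17×10^−5; by Nernst, E = +0.56 − (0.0591/2)(−4.663) = +0.6978 V.
ΔG = −nFE = −(2)(96500)(+0.6978) J/mol = −135 kJ/mol.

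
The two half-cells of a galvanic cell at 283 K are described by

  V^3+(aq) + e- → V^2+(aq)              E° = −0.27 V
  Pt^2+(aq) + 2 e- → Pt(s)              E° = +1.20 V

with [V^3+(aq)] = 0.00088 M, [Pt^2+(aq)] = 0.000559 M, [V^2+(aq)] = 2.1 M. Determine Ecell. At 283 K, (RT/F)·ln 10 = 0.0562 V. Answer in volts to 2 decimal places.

Pt²⁺/Pt is reduced (cathode, E° = +1.20 V) and V³⁺/V²⁺ is oxidized (anode).
E°cell = +1.20 − (−0.27) = +1.47 V, with n = 2 electrons transferred.
The balanced reaction is Pt^2+(aq) + 2 V^2+(aq) → Pt(s) + 2 V^3+(aq), so Q = [V^3+(aq)]^2 / ([Pt^2+(aq)]·[V^2+(aq)]^2) = 0.000314 and log Q = −3.503.
E = E° − (0.0562/n)·log Q = +1.47 − (0.0562/2)(−3.503) = +1.57 V.

+1.57 V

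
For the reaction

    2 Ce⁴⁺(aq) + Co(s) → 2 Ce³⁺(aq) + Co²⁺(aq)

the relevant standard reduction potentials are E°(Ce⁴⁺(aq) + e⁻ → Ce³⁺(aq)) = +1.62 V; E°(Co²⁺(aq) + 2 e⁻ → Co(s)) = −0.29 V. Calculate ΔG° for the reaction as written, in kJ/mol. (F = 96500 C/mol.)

In the reaction as written Ce⁴⁺(aq) is reduced, so the Ce⁴⁺/Ce³⁺ couple is the cathode and Co²⁺/Co is the anode.
E°cell = +1.62 − (−0.29) = +1.91 V; balancing electrons gives n = 2.
ΔG° = −nFE°cell = −(2)(96500)(+1.91) J/mol = −369 kJ/mol.

−369 kJ/mol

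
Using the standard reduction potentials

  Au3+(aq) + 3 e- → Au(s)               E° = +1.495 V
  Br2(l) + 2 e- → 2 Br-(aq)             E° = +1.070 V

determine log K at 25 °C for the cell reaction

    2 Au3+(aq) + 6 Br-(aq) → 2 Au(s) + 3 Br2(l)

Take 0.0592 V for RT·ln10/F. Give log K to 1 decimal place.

The Au³⁺/Au couple is reduced (cathode); E°cell = +1.495 − (+1.070) = +0.425 V with n = 6.
At equilibrium E = 0, so log K = nE°cell / 0.0592 = (6)(+0.425) / 0.0592 = 43.1.

log K = 43.1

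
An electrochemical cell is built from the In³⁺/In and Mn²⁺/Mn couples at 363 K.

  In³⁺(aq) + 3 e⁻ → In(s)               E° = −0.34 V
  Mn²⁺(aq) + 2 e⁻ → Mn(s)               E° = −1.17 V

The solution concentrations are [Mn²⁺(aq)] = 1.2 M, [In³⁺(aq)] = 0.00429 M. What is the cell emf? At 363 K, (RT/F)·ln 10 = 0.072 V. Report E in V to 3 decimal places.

+0.770 V

In³⁺/In is reduced (cathode, E° = −0.34 V) and Mn²⁺/Mn is oxidized (anode).
E°cell = −0.34 − (−1.17) = +0.83 V, with n = 6 electrons transferred.
Balancing gives 2 In³⁺(aq) + 3 Mn(s) → 2 In(s) + 3 Mn²⁺(aq); hence Q = [Mn²⁺(aq)]^3 / [In³⁺(aq)]^2 = 9.39×10^4 (log Q = 4.973).
E = E° − (0.072/n)·log Q = +0.83 − (0.072/6)(4.973) = +0.770 V.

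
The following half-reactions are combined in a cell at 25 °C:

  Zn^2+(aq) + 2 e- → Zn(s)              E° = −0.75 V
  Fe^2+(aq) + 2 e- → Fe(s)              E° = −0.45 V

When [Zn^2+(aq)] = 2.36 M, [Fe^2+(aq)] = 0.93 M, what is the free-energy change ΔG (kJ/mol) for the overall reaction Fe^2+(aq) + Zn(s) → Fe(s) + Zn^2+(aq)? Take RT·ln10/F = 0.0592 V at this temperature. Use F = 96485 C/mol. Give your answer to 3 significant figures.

With Fe²⁺/Fe reduced at the cathode, E°cell = −0.45 − (−0.75) = +0.30 V and n = 2.
Q = [Zn^2+(aq)] / [Fe^2+(aq)] = 2.54, so log Q = 0.404 and E = +0.30 − (0.0592/2)(0.404) = +0.2880 V.
Then ΔG = −nFE = −2 × 96485 × +0.2880 J/mol = −55.6 kJ/mol.

−55.6 kJ/mol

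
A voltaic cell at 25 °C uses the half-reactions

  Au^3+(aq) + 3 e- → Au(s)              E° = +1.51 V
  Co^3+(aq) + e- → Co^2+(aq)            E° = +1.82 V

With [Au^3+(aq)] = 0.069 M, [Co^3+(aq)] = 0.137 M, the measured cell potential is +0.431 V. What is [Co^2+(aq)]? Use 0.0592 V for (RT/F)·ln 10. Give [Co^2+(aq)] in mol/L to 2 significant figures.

0.0030 M

Co³⁺/Co²⁺ is the cathode (higher E°); E°cell = +1.82 − (+1.51) = +0.31 V with n = 3.
Rearranging E = E° − (0.0592/n)·log Q gives log Q = 3(+0.31 − (+0.431))/0.0592 = −6.132.
For 3 Co^3+(aq) + Au(s) → 3 Co^2+(aq) + Au^3+(aq), the reaction quotient is Q = ([Co^2+(aq)]^3·[Au^3+(aq)]) / [Co^3+(aq)]^3.
Isolating [Co^2+(aq)] in Q = 10^{−6.132} yields log [Co^2+(aq)] = −2.520, i.e. 0.0030 M.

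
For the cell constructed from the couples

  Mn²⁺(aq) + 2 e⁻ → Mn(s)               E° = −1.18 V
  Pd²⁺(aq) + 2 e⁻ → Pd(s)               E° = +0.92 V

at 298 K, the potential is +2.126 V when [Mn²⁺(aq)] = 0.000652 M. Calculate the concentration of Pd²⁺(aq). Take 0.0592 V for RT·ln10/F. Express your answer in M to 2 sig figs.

0.0049 M

Pd²⁺/Pd is the cathode (higher E°); E°cell = +0.92 − (−1.18) = +2.10 V with n = 2.
From the Nernst equation, log Q = n(E° − E)/0.0592 = 2·(+2.10 − (+2.126))/0.0592 = −0.878.
The balanced reaction is Pd²⁺(aq) + Mn(s) → Pd(s) + Mn²⁺(aq), so Q = [Mn²⁺(aq)] / [Pd²⁺(aq)].
Solving for the unknown gives log [Pd²⁺(aq)] = −2.308, so [Pd²⁺(aq)] ≈ 0.0049 M.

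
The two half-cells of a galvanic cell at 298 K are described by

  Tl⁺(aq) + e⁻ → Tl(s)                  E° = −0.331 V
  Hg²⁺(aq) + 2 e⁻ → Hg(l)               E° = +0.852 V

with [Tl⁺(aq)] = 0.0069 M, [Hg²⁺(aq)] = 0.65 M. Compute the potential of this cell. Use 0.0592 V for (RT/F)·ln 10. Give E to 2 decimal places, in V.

+1.31 V

Hg²⁺/Hg is reduced (cathode, E° = +0.852 V) and Tl⁺/Tl is oxidized (anode).
E°cell = E°cat − E°an = +0.852 − (−0.331) = +1.183 V; n = 2.
Balancing gives Hg²⁺(aq) + 2 Tl(s) → Hg(l) + 2 Tl⁺(aq); hence Q = [Tl⁺(aq)]^2 / [Hg²⁺(aq)] = 7.32×10^−5 (log Q = −4.135).
E = E° − (0.0592/n)·log Q = +1.183 − (0.0592/2)(−4.135) = +1.31 V.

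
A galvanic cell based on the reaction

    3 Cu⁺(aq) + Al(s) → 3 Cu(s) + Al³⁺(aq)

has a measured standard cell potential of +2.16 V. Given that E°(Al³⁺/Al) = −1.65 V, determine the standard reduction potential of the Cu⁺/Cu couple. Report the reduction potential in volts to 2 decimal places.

+0.51 V

In the reaction as written the Cu⁺/Cu couple is reduced (cathode) and Al³⁺/Al is oxidized (anode), so E°cell = E°(Cu⁺/Cu) − E°(Al³⁺/Al).
E°(Cu⁺/Cu) = E°cell + E°(anode) = +2.16 + (−1.65) = +0.51 V.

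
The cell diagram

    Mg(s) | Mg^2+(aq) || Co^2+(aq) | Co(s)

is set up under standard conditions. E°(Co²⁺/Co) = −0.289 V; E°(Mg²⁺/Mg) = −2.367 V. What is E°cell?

By convention the left-hand electrode in cell notation is the anode (oxidation) and the right-hand electrode is the cathode (reduction).
E°cell = E°(right) − E°(left) = −0.289 − (−2.367) = +2.078 V.

+2.078 V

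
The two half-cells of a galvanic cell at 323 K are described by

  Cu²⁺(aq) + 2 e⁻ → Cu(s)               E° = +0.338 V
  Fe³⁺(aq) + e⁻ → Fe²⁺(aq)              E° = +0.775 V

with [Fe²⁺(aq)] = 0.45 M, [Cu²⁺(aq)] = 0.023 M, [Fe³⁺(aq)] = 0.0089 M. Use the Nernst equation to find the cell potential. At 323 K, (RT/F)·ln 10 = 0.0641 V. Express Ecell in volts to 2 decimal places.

+0.38 V

The Fe³⁺/Fe²⁺ couple has the more positive E°, so it is the cathode; Cu²⁺/Cu is the anode.
E°cell = E°cat − E°an = +0.775 − (+0.338) = +0.437 V; n = 2.
The balanced reaction is 2 Fe³⁺(aq) + Cu(s) → 2 Fe²⁺(aq) + Cu²⁺(aq), so Q = ([Fe²⁺(aq)]^2·[Cu²⁺(aq)]) / [Fe³⁺(aq)]^2 = 58.8 and log Q = 1.769.
Applying E = E° − (RT ln10/nF)·log Q gives +0.437 − (0.0641/2)(1.769) = +0.38 V.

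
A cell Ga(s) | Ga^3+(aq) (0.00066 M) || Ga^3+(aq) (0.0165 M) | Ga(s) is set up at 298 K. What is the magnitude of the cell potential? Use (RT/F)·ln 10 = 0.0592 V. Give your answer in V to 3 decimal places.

For a concentration cell E°cell = 0, since both electrodes use the same couple.
The compartment with the higher Ga^3+(aq) concentration (0.0165 M) acts as the cathode; ions are reduced there and produced at the dilute (0.00066 M) anode.
With n = 3, Ecell = −(0.0592/3)·log([dilute]/[conc]) = −(0.0592/3)·log(0.00066/0.0165) = +0.028 V.

0.028 V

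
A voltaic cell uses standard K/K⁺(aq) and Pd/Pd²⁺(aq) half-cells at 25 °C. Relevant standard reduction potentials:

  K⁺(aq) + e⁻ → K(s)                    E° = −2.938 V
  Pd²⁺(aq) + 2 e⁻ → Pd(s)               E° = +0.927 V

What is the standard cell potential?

+3.865 V

The Pd²⁺/Pd couple has the higher E°, so Pd ion is reduced (cathode) and K is oxidized (anode).
E°cell = E°(cathode) − E°(anode) = +0.927 − (−2.938) = +3.865 V.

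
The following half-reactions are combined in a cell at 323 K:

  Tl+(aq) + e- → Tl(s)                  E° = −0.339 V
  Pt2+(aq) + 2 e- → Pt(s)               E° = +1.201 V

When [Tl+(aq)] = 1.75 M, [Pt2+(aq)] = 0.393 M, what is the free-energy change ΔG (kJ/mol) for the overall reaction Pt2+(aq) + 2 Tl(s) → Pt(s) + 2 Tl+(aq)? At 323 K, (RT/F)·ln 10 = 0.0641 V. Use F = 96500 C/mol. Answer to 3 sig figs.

−292 kJ/mol

E°cell = +1.201 − (−0.339) = +1.540 V; the balanced reaction transfers n = 2 electrons.
The reaction quotient is [Tl+(aq)]^2 / [Pt2+(aq)] = 7.79; by Nernst, E = +1.540 − (0.0641/2)(0.892) = +1.5114 V.
Finally ΔG = −nFE = −(2)(96500 C/mol)(+1.5114 V) = −292 kJ/mol.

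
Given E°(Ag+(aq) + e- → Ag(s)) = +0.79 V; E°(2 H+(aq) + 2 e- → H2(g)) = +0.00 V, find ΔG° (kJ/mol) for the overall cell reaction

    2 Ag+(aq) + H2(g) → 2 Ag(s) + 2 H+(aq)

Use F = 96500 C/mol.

In the reaction as written Ag+(aq) is reduced, so the Ag⁺/Ag couple is the cathode and 2H⁺/H₂ is the anode.
E°cell = +0.79 − (+0.00) = +0.79 V; balancing electrons gives n = 2.
ΔG° = −nFE°cell = −(2)(96500)(+0.79) J/mol = −152 kJ/mol.

−152 kJ/mol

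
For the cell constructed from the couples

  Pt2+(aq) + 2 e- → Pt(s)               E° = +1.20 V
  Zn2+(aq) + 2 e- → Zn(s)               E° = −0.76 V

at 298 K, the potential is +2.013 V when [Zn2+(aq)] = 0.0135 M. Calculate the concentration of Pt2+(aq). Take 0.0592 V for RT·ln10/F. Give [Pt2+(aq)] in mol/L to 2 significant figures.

0.83 M

Pt²⁺/Pt is the cathode (higher E°); E°cell = +1.20 − (−0.76) = +1.96 V with n = 2.
From the Nernst equation, log Q = n(E° − E)/0.0592 = 2·(+1.96 − (+2.013))/0.0592 = −1.791.
For Pt2+(aq) + Zn(s) → Pt(s) + Zn2+(aq), the reaction quotient is Q = [Zn2+(aq)] / [Pt2+(aq)].
Isolating [Pt2+(aq)] in Q = 10^{−1.791} yields log [Pt2+(aq)] = −0.079, i.e. 0.83 M.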